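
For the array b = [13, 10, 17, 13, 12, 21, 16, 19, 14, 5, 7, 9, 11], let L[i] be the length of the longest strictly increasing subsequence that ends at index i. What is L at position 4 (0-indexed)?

2

dp[i] = 1 + max{dp[j] : j<i, b[j]<b[i]} (or 1 if no such j):
i:      0  1  2  3  4  5  6  7  8  9 10 11 12
b[i]:  13 10 17 13 12 21 16 19 14  5  7  9 11
dp:     1  1  2  2  2  3  3  4  3  1  2  3  4
At index 4 the value is 2.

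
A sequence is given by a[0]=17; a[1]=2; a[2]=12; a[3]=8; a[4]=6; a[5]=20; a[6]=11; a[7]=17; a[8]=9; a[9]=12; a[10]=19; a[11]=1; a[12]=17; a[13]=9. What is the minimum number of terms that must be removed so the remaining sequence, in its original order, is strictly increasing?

Fewest deletions = n − (longest strictly increasing subsequence).
Patience tails:
17 → extends → [17]
2 → replaces 17 → [2]
12 → extends → [2, 12]
8 → replaces 12 → [2, 8]
6 → replaces 8 → [2, 6]
20 → extends → [2, 6, 20]
11 → replaces 20 → [2, 6, 11]
17 → extends → [2, 6, 11, 17]
9 → replaces 11 → [2, 6, 9, 17]
12 → replaces 17 → [2, 6, 9, 12]
19 → extends → [2, 6, 9, 12, 19]
1 → replaces 2 → [1, 6, 9, 12, 19]
17 → replaces 19 → [1, 6, 9, 12, 17]
9 → already a tail → [1, 6, 9, 12, 17]
Longest strictly increasing subsequence has length 5, so deletions = 14 − 5 = 9.

9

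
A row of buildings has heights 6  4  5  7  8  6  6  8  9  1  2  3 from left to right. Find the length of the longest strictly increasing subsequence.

Let dp[i] be the length of the longest such subsequence ending at index i:
i:      1  2  3  4  5  6  7  8  9 10 11 12
a[i]:   6  4  5  7  8  6  6  8  9  1  2  3
dp:     1  1  2  3  4  3  3  4  5  1  2  3
Maximum dp value is 5.

5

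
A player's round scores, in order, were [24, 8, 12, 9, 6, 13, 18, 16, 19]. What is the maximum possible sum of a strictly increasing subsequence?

70

Let S[i] be the best sum of a strictly increasing subsequence ending at i:
i:      1  2  3  4  5  6  7  8  9
a[i]:  24  8 12  9  6 13 18 16 19
S:     24  8 20 17  6 33 51 49 70
Maximum is 70 (e.g. 8 + 12 + 13 + 18 + 19).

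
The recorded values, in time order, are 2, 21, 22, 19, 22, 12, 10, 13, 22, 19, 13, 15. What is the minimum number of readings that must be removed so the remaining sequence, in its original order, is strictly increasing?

Fewest deletions = n − (longest strictly increasing subsequence).
Patience tails:
2 → extends → [2]
21 → extends → [2, 21]
22 → extends → [2, 21, 22]
19 → replaces 21 → [2, 19, 22]
22 → already a tail → [2, 19, 22]
12 → replaces 19 → [2, 12, 22]
10 → replaces 12 → [2, 10, 22]
13 → replaces 22 → [2, 10, 13]
22 → extends → [2, 10, 13, 22]
19 → replaces 22 → [2, 10, 13, 19]
13 → already a tail → [2, 10, 13, 19]
15 → replaces 19 → [2, 10, 13, 15]
Longest strictly increasing subsequence has length 4, so deletions = 12 − 4 = 8.

8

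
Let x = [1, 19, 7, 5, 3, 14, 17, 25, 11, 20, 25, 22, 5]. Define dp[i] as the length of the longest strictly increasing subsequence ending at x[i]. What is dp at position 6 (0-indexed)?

4

dp[i] = 1 + max{dp[j] : j<i, x[j]<x[i]} (or 1 if no such j):
i:      0  1  2  3  4  5  6  7  8  9 10 11 12
x[i]:   1 19  7  5  3 14 17 25 11 20 25 22  5
dp:     1  2  2  2  2  3  4  5  3  5  6  6  3
At index 6 the value is 4.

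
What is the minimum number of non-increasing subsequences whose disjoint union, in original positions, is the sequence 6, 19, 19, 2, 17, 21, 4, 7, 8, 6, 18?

Place each on the leftmost legal pile:
6 → new pile 1 (tops now [6])
19 → new pile 2 (tops now [6, 19])
19 → pile 2 (tops now [6, 19])
2 → pile 1 (tops now [2, 19])
17 → pile 2 (tops now [2, 17])
21 → new pile 3 (tops now [2, 17, 21])
4 → pile 2 (tops now [2, 4, 21])
7 → pile 3 (tops now [2, 4, 7])
8 → new pile 4 (tops now [2, 4, 7, 8])
6 → pile 3 (tops now [2, 4, 6, 8])
18 → new pile 5 (tops now [2, 4, 6, 8, 18])
Five piles.

5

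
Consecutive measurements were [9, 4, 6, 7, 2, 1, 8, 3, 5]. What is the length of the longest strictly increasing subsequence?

4

Track the smallest tail for each achievable length (strict):
9 → extends → [9]
4 → replaces 9 → [4]
6 → extends → [4, 6]
7 → extends → [4, 6, 7]
2 → replaces 4 → [2, 6, 7]
1 → replaces 2 → [1, 6, 7]
8 → extends → [1, 6, 7, 8]
3 → replaces 6 → [1, 3, 7, 8]
5 → replaces 7 → [1, 3, 5, 8]
Four tails, so the longest strictly increasing subsequence has length 4 (e.g. 4, 6, 7, 8).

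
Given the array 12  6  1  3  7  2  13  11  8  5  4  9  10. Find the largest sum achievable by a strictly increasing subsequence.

Let S[i] be the best sum of a strictly increasing subsequence ending at i:
i:      1  2  3  4  5  6  7  8  9 10 11 12 13
a[i]:  12  6  1  3  7  2 13 11  8  5  4  9 10
S:     12  6  1  4 13  3 26 24 21  9  8 30 40
Maximum is 40 (e.g. 6 + 7 + 8 + 9 + 10).

40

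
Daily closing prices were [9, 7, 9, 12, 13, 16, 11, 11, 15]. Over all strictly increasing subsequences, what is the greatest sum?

57

Let S[i] be the best sum of a strictly increasing subsequence ending at i:
i:      1  2  3  4  5  6  7  8  9
a[i]:   9  7  9 12 13 16 11 11 15
S:      9  7 16 28 41 57 27 27 56
Maximum is 57 (e.g. 7 + 9 + 12 + 13 + 16).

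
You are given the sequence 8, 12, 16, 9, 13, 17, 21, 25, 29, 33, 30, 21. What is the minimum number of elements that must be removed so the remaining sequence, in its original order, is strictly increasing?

Fewest deletions = n − (longest strictly increasing subsequence).
Patience tails:
8 → extends → [8]
12 → extends → [8, 12]
16 → extends → [8, 12, 16]
9 → replaces 12 → [8, 9, 16]
13 → replaces 16 → [8, 9, 13]
17 → extends → [8, 9, 13, 17]
21 → extends → [8, 9, 13, 17, 21]
25 → extends → [8, 9, 13, 17, 21, 25]
29 → extends → [8, 9, 13, 17, 21, 25, 29]
33 → extends → [8, 9, 13, 17, 21, 25, 29, 33]
30 → replaces 33 → [8, 9, 13, 17, 21, 25, 29, 30]
21 → already a tail → [8, 9, 13, 17, 21, 25, 29, 30]
Longest strictly increasing subsequence has length 8, so deletions = 12 − 8 = 4.

4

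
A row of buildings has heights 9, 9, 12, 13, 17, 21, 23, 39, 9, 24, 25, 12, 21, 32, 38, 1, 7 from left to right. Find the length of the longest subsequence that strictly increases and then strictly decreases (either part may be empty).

11

inc[i] = longest strictly increasing subsequence ending at i; dec[i] = longest strictly decreasing subsequence starting at i:
i:      1  2  3  4  5  6  7  8  9 10 11 12 13 14 15 16 17
a[i]:   9  9 12 13 17 21 23 39  9 24 25 12 21 32 38  1  7
inc:    1  1  2  3  4  5  6  7  1  7  8  2  5  9 10  1  2
dec:    2  2  3  3  3  3  3  4  2  3  3  2  2  2  2  1  1
Best peak at i=15 (value 38): inc=10, dec=2, length 10+2−1 = 11.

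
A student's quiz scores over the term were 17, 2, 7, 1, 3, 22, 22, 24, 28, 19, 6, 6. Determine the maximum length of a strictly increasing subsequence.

5

Track the smallest tail for each achievable length (strict):
17 → extends → [17]
2 → replaces 17 → [2]
7 → extends → [2, 7]
1 → replaces 2 → [1, 7]
3 → replaces 7 → [1, 3]
22 → extends → [1, 3, 22]
22 → already a tail → [1, 3, 22]
24 → extends → [1, 3, 22, 24]
28 → extends → [1, 3, 22, 24, 28]
19 → replaces 22 → [1, 3, 19, 24, 28]
6 → replaces 19 → [1, 3, 6, 24, 28]
6 → already a tail → [1, 3, 6, 24, 28]
Five tails, so the longest strictly increasing subsequence has length 5 (e.g. 2, 7, 22, 24, 28).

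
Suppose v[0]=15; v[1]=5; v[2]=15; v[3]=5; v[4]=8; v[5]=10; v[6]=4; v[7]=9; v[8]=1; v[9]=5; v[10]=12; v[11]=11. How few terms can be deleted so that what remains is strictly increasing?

Fewest deletions = n − (longest strictly increasing subsequence).
Patience tails:
15 → extends → [15]
5 → replaces 15 → [5]
15 → extends → [5, 15]
5 → already a tail → [5, 15]
8 → replaces 15 → [5, 8]
10 → extends → [5, 8, 10]
4 → replaces 5 → [4, 8, 10]
9 → replaces 10 → [4, 8, 9]
1 → replaces 4 → [1, 8, 9]
5 → replaces 8 → [1, 5, 9]
12 → extends → [1, 5, 9, 12]
11 → replaces 12 → [1, 5, 9, 11]
Longest strictly increasing subsequence has length 4, so deletions = 12 − 4 = 8.

8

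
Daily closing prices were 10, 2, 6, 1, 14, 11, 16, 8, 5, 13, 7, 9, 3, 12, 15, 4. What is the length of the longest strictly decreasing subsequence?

Let dp[i] be the longest strictly decreasing subsequence ending at i:
i:      1  2  3  4  5  6  7  8  9 10 11 12 13 14 15 16
a[i]:  10  2  6  1 14 11 16  8  5 13  7  9  3 12 15  4
dp:     1  2  2  3  1  2  1  3  4  2  4  3  5  3  2  5
Maximum is 5.

5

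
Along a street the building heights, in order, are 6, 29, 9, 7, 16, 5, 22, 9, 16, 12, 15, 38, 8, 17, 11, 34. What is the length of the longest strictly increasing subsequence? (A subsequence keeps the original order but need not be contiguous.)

Track the smallest tail for each achievable length (strict):
6 → extends → [6]
29 → extends → [6, 29]
9 → replaces 29 → [6, 9]
7 → replaces 9 → [6, 7]
16 → extends → [6, 7, 16]
5 → replaces 6 → [5, 7, 16]
22 → extends → [5, 7, 16, 22]
9 → replaces 16 → [5, 7, 9, 22]
16 → replaces 22 → [5, 7, 9, 16]
12 → replaces 16 → [5, 7, 9, 12]
15 → extends → [5, 7, 9, 12, 15]
38 → extends → [5, 7, 9, 12, 15, 38]
8 → replaces 9 → [5, 7, 8, 12, 15, 38]
17 → replaces 38 → [5, 7, 8, 12, 15, 17]
11 → replaces 12 → [5, 7, 8, 11, 15, 17]
34 → extends → [5, 7, 8, 11, 15, 17, 34]
Seven tails, so the longest strictly increasing subsequence has length 7 (e.g. 6, 7, 9, 12, 15, 17, 34).

7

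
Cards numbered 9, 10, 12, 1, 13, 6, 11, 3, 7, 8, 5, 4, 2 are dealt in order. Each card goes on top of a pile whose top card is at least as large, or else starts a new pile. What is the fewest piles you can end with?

4

Place each on the leftmost legal pile:
9 → new pile 1 (tops now [9])
10 → new pile 2 (tops now [9, 10])
12 → new pile 3 (tops now [9, 10, 12])
1 → pile 1 (tops now [1, 10, 12])
13 → new pile 4 (tops now [1, 10, 12, 13])
6 → pile 2 (tops now [1, 6, 12, 13])
11 → pile 3 (tops now [1, 6, 11, 13])
3 → pile 2 (tops now [1, 3, 11, 13])
7 → pile 3 (tops now [1, 3, 7, 13])
8 → pile 4 (tops now [1, 3, 7, 8])
5 → pile 3 (tops now [1, 3, 5, 8])
4 → pile 3 (tops now [1, 3, 4, 8])
2 → pile 2 (tops now [1, 2, 4, 8])
Four piles.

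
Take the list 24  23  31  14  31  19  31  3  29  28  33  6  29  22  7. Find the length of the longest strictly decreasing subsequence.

Let dp[i] be the longest strictly decreasing subsequence ending at i:
i:      1  2  3  4  5  6  7  8  9 10 11 12 13 14 15
a[i]:  24 23 31 14 31 19 31  3 29 28 33  6 29 22  7
dp:     1  2  1  3  1  3  1  4  2  3  1  4  2  4  5
Maximum is 5.

5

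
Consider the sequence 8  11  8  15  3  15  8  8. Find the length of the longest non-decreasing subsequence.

4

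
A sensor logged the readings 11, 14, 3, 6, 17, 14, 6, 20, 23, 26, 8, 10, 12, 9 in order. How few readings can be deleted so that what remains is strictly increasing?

Fewest deletions = n − (longest strictly increasing subsequence).
Patience tails:
11 → extends → [11]
14 → extends → [11, 14]
3 → replaces 11 → [3, 14]
6 → replaces 14 → [3, 6]
17 → extends → [3, 6, 17]
14 → replaces 17 → [3, 6, 14]
6 → already a tail → [3, 6, 14]
20 → extends → [3, 6, 14, 20]
23 → extends → [3, 6, 14, 20, 23]
26 → extends → [3, 6, 14, 20, 23, 26]
8 → replaces 14 → [3, 6, 8, 20, 23, 26]
10 → replaces 20 → [3, 6, 8, 10, 23, 26]
12 → replaces 23 → [3, 6, 8, 10, 12, 26]
9 → replaces 10 → [3, 6, 8, 9, 12, 26]
Longest strictly increasing subsequence has length 6, so deletions = 14 − 6 = 8.

8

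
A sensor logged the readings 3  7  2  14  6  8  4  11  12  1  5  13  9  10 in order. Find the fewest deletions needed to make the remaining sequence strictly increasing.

Fewest deletions = n − (longest strictly increasing subsequence).
Patience tails:
3 → extends → [3]
7 → extends → [3, 7]
2 → replaces 3 → [2, 7]
14 → extends → [2, 7, 14]
6 → replaces 7 → [2, 6, 14]
8 → replaces 14 → [2, 6, 8]
4 → replaces 6 → [2, 4, 8]
11 → extends → [2, 4, 8, 11]
12 → extends → [2, 4, 8, 11, 12]
1 → replaces 2 → [1, 4, 8, 11, 12]
5 → replaces 8 → [1, 4, 5, 11, 12]
13 → extends → [1, 4, 5, 11, 12, 13]
9 → replaces 11 → [1, 4, 5, 9, 12, 13]
10 → replaces 12 → [1, 4, 5, 9, 10, 13]
Longest strictly increasing subsequence has length 6, so deletions = 14 − 6 = 8.

8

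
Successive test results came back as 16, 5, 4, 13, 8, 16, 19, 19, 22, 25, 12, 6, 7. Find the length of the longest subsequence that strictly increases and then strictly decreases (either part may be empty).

8

inc[i] = longest strictly increasing subsequence ending at i; dec[i] = longest strictly decreasing subsequence starting at i:
i:      1  2  3  4  5  6  7  8  9 10 11 12 13
a[i]:  16  5  4 13  8 16 19 19 22 25 12  6  7
inc:    1  1  1  2  2  3  4  4  5  6  3  2  3
dec:    4  2  1  3  2  3  3  3  3  3  2  1  1
Best peak at i=10 (value 25): inc=6, dec=3, length 6+3−1 = 8.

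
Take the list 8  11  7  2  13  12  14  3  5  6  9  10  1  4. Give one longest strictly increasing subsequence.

2, 3, 5, 6, 9, 10

Patience tails give the LIS length; then backtrack through the dp parents:
8 → extends → [8]
11 → extends → [8, 11]
7 → replaces 8 → [7, 11]
2 → replaces 7 → [2, 11]
13 → extends → [2, 11, 13]
12 → replaces 13 → [2, 11, 12]
14 → extends → [2, 11, 12, 14]
3 → replaces 11 → [2, 3, 12, 14]
5 → replaces 12 → [2, 3, 5, 14]
6 → replaces 14 → [2, 3, 5, 6]
9 → extends → [2, 3, 5, 6, 9]
10 → extends → [2, 3, 5, 6, 9, 10]
1 → replaces 2 → [1, 3, 5, 6, 9, 10]
4 → replaces 5 → [1, 3, 4, 6, 9, 10]
Length 6; one witness is 2, 3, 5, 6, 9, 10.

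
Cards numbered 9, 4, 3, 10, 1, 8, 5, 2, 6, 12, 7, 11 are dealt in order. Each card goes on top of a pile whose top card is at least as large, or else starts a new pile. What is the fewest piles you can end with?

5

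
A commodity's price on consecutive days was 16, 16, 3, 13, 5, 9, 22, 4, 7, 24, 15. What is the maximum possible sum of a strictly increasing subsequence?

Let S[i] be the best sum of a strictly increasing subsequence ending at i:
i:      1  2  3  4  5  6  7  8  9 10 11
a[i]:  16 16  3 13  5  9 22  4  7 24 15
S:     16 16  3 16  8 17 39  7 15 63 32
Maximum is 63 (e.g. 3 + 5 + 9 + 22 + 24).

63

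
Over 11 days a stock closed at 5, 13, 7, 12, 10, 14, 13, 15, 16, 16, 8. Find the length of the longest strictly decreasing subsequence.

4

Negate each value so 'decreasing' becomes 'increasing', then run patience tails on the negated sequence:
-5 → extends → [-5]
-13 → replaces -5 → [-13]
-7 → extends → [-13, -7]
-12 → replaces -7 → [-13, -12]
-10 → extends → [-13, -12, -10]
-14 → replaces -13 → [-14, -12, -10]
-13 → replaces -12 → [-14, -13, -10]
-15 → replaces -14 → [-15, -13, -10]
-16 → replaces -15 → [-16, -13, -10]
-16 → already a tail → [-16, -13, -10]
-8 → extends → [-16, -13, -10, -8]
Four tails, so the longest strictly decreasing subsequence of the original has length 4.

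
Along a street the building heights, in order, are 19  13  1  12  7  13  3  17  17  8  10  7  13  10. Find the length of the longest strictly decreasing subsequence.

Let dp[i] be the longest strictly decreasing subsequence ending at i:
i:      1  2  3  4  5  6  7  8  9 10 11 12 13 14
a[i]:  19 13  1 12  7 13  3 17 17  8 10  7 13 10
dp:     1  2  3  3  4  2  5  2  2  4  4  5  3  4
Maximum is 5.

5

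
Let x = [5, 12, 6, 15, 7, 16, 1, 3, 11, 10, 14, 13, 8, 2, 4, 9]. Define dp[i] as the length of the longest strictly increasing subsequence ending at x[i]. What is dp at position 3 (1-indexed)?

dp[i] = 1 + max{dp[j] : j<i, x[j]<x[i]} (or 1 if no such j):
i:      1  2  3  4  5  6  7  8  9 10 11 12 13 14 15 16
x[i]:   5 12  6 15  7 16  1  3 11 10 14 13  8  2  4  9
dp:     1  2  2  3  3  4  1  2  4  4  5  5  4  2  3  5
At index 3 the value is 2.

2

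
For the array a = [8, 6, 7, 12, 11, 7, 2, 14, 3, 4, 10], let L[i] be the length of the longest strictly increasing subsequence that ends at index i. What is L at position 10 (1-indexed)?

dp[i] = 1 + max{dp[j] : j<i, a[j]<a[i]} (or 1 if no such j):
i:      1  2  3  4  5  6  7  8  9 10 11
a[i]:   8  6  7 12 11  7  2 14  3  4 10
dp:     1  1  2  3  3  2  1  4  2  3  4
At index 10 the value is 3.

3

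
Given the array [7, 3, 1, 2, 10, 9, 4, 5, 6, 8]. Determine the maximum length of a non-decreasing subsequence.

Track the smallest tail for each achievable length (allowing ties):
7 → extends → [7]
3 → replaces 7 → [3]
1 → replaces 3 → [1]
2 → extends → [1, 2]
10 → extends → [1, 2, 10]
9 → replaces 10 → [1, 2, 9]
4 → replaces 9 → [1, 2, 4]
5 → extends → [1, 2, 4, 5]
6 → extends → [1, 2, 4, 5, 6]
8 → extends → [1, 2, 4, 5, 6, 8]
Six tails, so the longest non-decreasing subsequence has length 6 (e.g. 1, 2, 4, 5, 6, 8).

6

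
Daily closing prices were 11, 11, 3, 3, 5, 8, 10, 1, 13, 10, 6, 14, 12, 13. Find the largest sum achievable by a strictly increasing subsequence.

Let S[i] be the best sum of a strictly increasing subsequence ending at i:
i:      1  2  3  4  5  6  7  8  9 10 11 12 13 14
a[i]:  11 11  3  3  5  8 10  1 13 10  6 14 12 13
S:     11 11  3  3  8 16 26  1 39 26 14 53 38 51
Maximum is 53 (e.g. 3 + 5 + 8 + 10 + 13 + 14).

53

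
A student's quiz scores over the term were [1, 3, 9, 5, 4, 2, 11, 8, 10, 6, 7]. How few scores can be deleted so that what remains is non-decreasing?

Fewest deletions = n − (longest non-decreasing subsequence).
i:      1  2  3  4  5  6  7  8  9 10 11
a[i]:   1  3  9  5  4  2 11  8 10  6  7
dp:     1  2  3  3  3  2  4  4  5  4  5
max dp = 5, so deletions = 11 − 5 = 6.

6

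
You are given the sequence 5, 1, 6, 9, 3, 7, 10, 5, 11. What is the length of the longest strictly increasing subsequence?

Let dp[i] be the length of the longest such subsequence ending at index i:
i:      1  2  3  4  5  6  7  8  9
a[i]:   5  1  6  9  3  7 10  5 11
dp:     1  1  2  3  2  3  4  3  5
Maximum dp value is 5.

5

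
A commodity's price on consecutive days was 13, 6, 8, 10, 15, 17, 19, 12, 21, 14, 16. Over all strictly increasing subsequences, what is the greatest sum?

96

Let S[i] be the best sum of a strictly increasing subsequence ending at i:
i:      1  2  3  4  5  6  7  8  9 10 11
a[i]:  13  6  8 10 15 17 19 12 21 14 16
S:     13  6 14 24 39 56 75 36 96 50 66
Maximum is 96 (e.g. 6 + 8 + 10 + 15 + 17 + 19 + 21).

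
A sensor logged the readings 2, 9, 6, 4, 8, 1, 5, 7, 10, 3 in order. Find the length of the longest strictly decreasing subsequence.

4

Negate each value so 'decreasing' becomes 'increasing', then run patience tails on the negated sequence:
-2 → extends → [-2]
-9 → replaces -2 → [-9]
-6 → extends → [-9, -6]
-4 → extends → [-9, -6, -4]
-8 → replaces -6 → [-9, -8, -4]
-1 → extends → [-9, -8, -4, -1]
-5 → replaces -4 → [-9, -8, -5, -1]
-7 → replaces -5 → [-9, -8, -7, -1]
-10 → replaces -9 → [-10, -8, -7, -1]
-3 → replaces -1 → [-10, -8, -7, -3]
Four tails, so the longest strictly decreasing subsequence of the original has length 4.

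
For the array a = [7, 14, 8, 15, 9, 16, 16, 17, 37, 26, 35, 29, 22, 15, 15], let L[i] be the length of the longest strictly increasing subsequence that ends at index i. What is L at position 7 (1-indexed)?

dp[i] = 1 + max{dp[j] : j<i, a[j]<a[i]} (or 1 if no such j):
i:      1  2  3  4  5  6  7  8  9 10 11 12 13 14 15
a[i]:   7 14  8 15  9 16 16 17 37 26 35 29 22 15 15
dp:     1  2  2  3  3  4  4  5  6  6  7  7  6  4  4
At index 7 the value is 4.

4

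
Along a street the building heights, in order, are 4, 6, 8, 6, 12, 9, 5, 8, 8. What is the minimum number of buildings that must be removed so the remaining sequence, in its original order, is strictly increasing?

5

Fewest deletions = n − (longest strictly increasing subsequence).
i:      1  2  3  4  5  6  7  8  9
a[i]:   4  6  8  6 12  9  5  8  8
dp:     1  2  3  2  4  4  2  3  3
max dp = 4, so deletions = 9 − 4 = 5.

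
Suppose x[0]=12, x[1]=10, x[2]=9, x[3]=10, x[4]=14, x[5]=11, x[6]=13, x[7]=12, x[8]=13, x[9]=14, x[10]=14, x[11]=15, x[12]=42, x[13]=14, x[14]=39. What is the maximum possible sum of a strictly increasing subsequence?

Let S[i] be the best sum of a strictly increasing subsequence ending at i:
i:       0   1   2   3   4   5   6   7   8   9  10  11  12  13  14
x[i]:   12  10   9  10  14  11  13  12  13  14  14  15  42  14  39
S:      12  10   9  19  33  30  43  42  55  69  69  84 126  69 123
Maximum is 126 (e.g. 9 + 10 + 11 + 12 + 13 + 14 + 15 + 42).

126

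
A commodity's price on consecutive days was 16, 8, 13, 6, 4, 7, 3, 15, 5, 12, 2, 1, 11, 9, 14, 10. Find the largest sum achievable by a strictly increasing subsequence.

Let S[i] be the best sum of a strictly increasing subsequence ending at i:
i:      1  2  3  4  5  6  7  8  9 10 11 12 13 14 15 16
a[i]:  16  8 13  6  4  7  3 15  5 12  2  1 11  9 14 10
S:     16  8 21  6  4 13  3 36  9 25  2  1 24 22 39 32
Maximum is 39 (e.g. 6 + 7 + 12 + 14).

39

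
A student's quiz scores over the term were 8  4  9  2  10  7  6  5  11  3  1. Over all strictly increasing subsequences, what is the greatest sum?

Let S[i] be the best sum of a strictly increasing subsequence ending at i:
i:      1  2  3  4  5  6  7  8  9 10 11
a[i]:   8  4  9  2 10  7  6  5 11  3  1
S:      8  4 17  2 27 11 10  9 38  5  1
Maximum is 38 (e.g. 8 + 9 + 10 + 11).

38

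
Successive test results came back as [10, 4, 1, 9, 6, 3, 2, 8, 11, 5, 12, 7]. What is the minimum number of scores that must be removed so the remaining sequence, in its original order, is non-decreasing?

7

Fewest deletions = n − (longest non-decreasing subsequence).
i:      1  2  3  4  5  6  7  8  9 10 11 12
a[i]:  10  4  1  9  6  3  2  8 11  5 12  7
dp:     1  1  1  2  2  2  2  3  4  3  5  4
max dp = 5, so deletions = 12 − 5 = 7.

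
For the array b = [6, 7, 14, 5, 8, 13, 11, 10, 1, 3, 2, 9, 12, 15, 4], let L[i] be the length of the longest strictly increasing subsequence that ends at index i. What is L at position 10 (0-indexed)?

2

dp[i] = 1 + max{dp[j] : j<i, b[j]<b[i]} (or 1 if no such j):
i:      0  1  2  3  4  5  6  7  8  9 10 11 12 13 14
b[i]:   6  7 14  5  8 13 11 10  1  3  2  9 12 15  4
dp:     1  2  3  1  3  4  4  4  1  2  2  4  5  6  3
At index 10 the value is 2.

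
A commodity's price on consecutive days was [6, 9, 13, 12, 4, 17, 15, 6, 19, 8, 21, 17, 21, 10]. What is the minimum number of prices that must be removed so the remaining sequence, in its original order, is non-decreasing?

Fewest deletions = n − (longest non-decreasing subsequence).
Patience tails:
6 → extends → [6]
9 → extends → [6, 9]
13 → extends → [6, 9, 13]
12 → replaces 13 → [6, 9, 12]
4 → replaces 6 → [4, 9, 12]
17 → extends → [4, 9, 12, 17]
15 → replaces 17 → [4, 9, 12, 15]
6 → replaces 9 → [4, 6, 12, 15]
19 → extends → [4, 6, 12, 15, 19]
8 → replaces 12 → [4, 6, 8, 15, 19]
21 → extends → [4, 6, 8, 15, 19, 21]
17 → replaces 19 → [4, 6, 8, 15, 17, 21]
21 → extends → [4, 6, 8, 15, 17, 21, 21]
10 → replaces 15 → [4, 6, 8, 10, 17, 21, 21]
Longest non-decreasing subsequence has length 7, so deletions = 14 − 7 = 7.

7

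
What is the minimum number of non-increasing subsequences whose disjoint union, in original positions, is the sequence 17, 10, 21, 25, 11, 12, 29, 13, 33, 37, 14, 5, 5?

6

Place each on the leftmost legal pile:
17 → new pile 1 (tops now [17])
10 → pile 1 (tops now [10])
21 → new pile 2 (tops now [10, 21])
25 → new pile 3 (tops now [10, 21, 25])
11 → pile 2 (tops now [10, 11, 25])
12 → pile 3 (tops now [10, 11, 12])
29 → new pile 4 (tops now [10, 11, 12, 29])
13 → pile 4 (tops now [10, 11, 12, 13])
33 → new pile 5 (tops now [10, 11, 12, 13, 33])
37 → new pile 6 (tops now [10, 11, 12, 13, 33, 37])
14 → pile 5 (tops now [10, 11, 12, 13, 14, 37])
5 → pile 1 (tops now [5, 11, 12, 13, 14, 37])
5 → pile 1 (tops now [5, 11, 12, 13, 14, 37])
Six piles.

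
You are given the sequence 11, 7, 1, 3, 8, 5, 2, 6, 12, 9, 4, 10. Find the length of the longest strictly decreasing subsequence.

4

Negate each value so 'decreasing' becomes 'increasing', then run patience tails on the negated sequence:
-11 → extends → [-11]
-7 → extends → [-11, -7]
-1 → extends → [-11, -7, -1]
-3 → replaces -1 → [-11, -7, -3]
-8 → replaces -7 → [-11, -8, -3]
-5 → replaces -3 → [-11, -8, -5]
-2 → extends → [-11, -8, -5, -2]
-6 → replaces -5 → [-11, -8, -6, -2]
-12 → replaces -11 → [-12, -8, -6, -2]
-9 → replaces -8 → [-12, -9, -6, -2]
-4 → replaces -2 → [-12, -9, -6, -4]
-10 → replaces -9 → [-12, -10, -6, -4]
Four tails, so the longest strictly decreasing subsequence of the original has length 4.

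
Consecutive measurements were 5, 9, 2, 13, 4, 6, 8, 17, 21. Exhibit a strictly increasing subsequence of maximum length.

Patience tails give the LIS length; then backtrack through the dp parents:
5 → extends → [5]
9 → extends → [5, 9]
2 → replaces 5 → [2, 9]
13 → extends → [2, 9, 13]
4 → replaces 9 → [2, 4, 13]
6 → replaces 13 → [2, 4, 6]
8 → extends → [2, 4, 6, 8]
17 → extends → [2, 4, 6, 8, 17]
21 → extends → [2, 4, 6, 8, 17, 21]
Length 6; one witness is 2, 4, 6, 8, 17, 21.

2, 4, 6, 8, 17, 21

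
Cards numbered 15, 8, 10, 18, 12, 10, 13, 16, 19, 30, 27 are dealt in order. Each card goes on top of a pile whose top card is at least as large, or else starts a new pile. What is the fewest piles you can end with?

The minimum number of non-increasing subsequences covering a sequence equals the length of its longest strictly increasing subsequence.
LIS length is 7 (e.g. 8, 10, 12, 13, 16, 19, 30), so 7 piles are needed.

7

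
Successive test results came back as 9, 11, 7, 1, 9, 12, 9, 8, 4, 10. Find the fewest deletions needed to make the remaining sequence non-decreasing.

Fewest deletions = n − (longest non-decreasing subsequence).
Patience tails:
9 → extends → [9]
11 → extends → [9, 11]
7 → replaces 9 → [7, 11]
1 → replaces 7 → [1, 11]
9 → replaces 11 → [1, 9]
12 → extends → [1, 9, 12]
9 → replaces 12 → [1, 9, 9]
8 → replaces 9 → [1, 8, 9]
4 → replaces 8 → [1, 4, 9]
10 → extends → [1, 4, 9, 10]
Longest non-decreasing subsequence has length 4, so deletions = 10 − 4 = 6.

6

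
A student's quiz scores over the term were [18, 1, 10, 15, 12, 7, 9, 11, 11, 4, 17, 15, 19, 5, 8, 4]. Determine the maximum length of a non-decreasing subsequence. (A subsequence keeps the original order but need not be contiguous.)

Track the smallest tail for each achievable length (allowing ties):
18 → extends → [18]
1 → replaces 18 → [1]
10 → extends → [1, 10]
15 → extends → [1, 10, 15]
12 → replaces 15 → [1, 10, 12]
7 → replaces 10 → [1, 7, 12]
9 → replaces 12 → [1, 7, 9]
11 → extends → [1, 7, 9, 11]
11 → extends → [1, 7, 9, 11, 11]
4 → replaces 7 → [1, 4, 9, 11, 11]
17 → extends → [1, 4, 9, 11, 11, 17]
15 → replaces 17 → [1, 4, 9, 11, 11, 15]
19 → extends → [1, 4, 9, 11, 11, 15, 19]
5 → replaces 9 → [1, 4, 5, 11, 11, 15, 19]
8 → replaces 11 → [1, 4, 5, 8, 11, 15, 19]
4 → replaces 5 → [1, 4, 4, 8, 11, 15, 19]
Seven tails, so the longest non-decreasing subsequence has length 7 (e.g. 1, 7, 9, 11, 11, 17, 19).

7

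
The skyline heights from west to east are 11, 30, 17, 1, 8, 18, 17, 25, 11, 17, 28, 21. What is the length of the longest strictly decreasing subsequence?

4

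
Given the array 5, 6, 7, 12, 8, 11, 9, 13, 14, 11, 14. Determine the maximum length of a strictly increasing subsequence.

7

Let dp[i] be the length of the longest such subsequence ending at index i:
i:      1  2  3  4  5  6  7  8  9 10 11
a[i]:   5  6  7 12  8 11  9 13 14 11 14
dp:     1  2  3  4  4  5  5  6  7  6  7
Maximum dp value is 7.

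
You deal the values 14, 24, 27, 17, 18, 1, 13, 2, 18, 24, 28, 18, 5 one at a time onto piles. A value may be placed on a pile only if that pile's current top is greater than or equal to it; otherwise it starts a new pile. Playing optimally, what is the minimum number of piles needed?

5

Place each on the leftmost legal pile:
14 → new pile 1 (tops now [14])
24 → new pile 2 (tops now [14, 24])
27 → new pile 3 (tops now [14, 24, 27])
17 → pile 2 (tops now [14, 17, 27])
18 → pile 3 (tops now [14, 17, 18])
1 → pile 1 (tops now [1, 17, 18])
13 → pile 2 (tops now [1, 13, 18])
2 → pile 2 (tops now [1, 2, 18])
18 → pile 3 (tops now [1, 2, 18])
24 → new pile 4 (tops now [1, 2, 18, 24])
28 → new pile 5 (tops now [1, 2, 18, 24, 28])
18 → pile 3 (tops now [1, 2, 18, 24, 28])
5 → pile 3 (tops now [1, 2, 5, 24, 28])
Five piles.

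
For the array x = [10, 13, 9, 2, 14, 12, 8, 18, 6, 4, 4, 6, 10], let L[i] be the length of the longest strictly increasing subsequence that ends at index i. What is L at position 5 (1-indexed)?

dp[i] = 1 + max{dp[j] : j<i, x[j]<x[i]} (or 1 if no such j):
i:      1  2  3  4  5  6  7  8  9 10 11 12 13
x[i]:  10 13  9  2 14 12  8 18  6  4  4  6 10
dp:     1  2  1  1  3  2  2  4  2  2  2  3  4
At index 5 the value is 3.

3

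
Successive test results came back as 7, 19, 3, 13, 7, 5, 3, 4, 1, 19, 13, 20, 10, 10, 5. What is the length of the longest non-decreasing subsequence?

5

Track the smallest tail for each achievable length (allowing ties):
7 → extends → [7]
19 → extends → [7, 19]
3 → replaces 7 → [3, 19]
13 → replaces 19 → [3, 13]
7 → replaces 13 → [3, 7]
5 → replaces 7 → [3, 5]
3 → replaces 5 → [3, 3]
4 → extends → [3, 3, 4]
1 → replaces 3 → [1, 3, 4]
19 → extends → [1, 3, 4, 19]
13 → replaces 19 → [1, 3, 4, 13]
20 → extends → [1, 3, 4, 13, 20]
10 → replaces 13 → [1, 3, 4, 10, 20]
10 → replaces 20 → [1, 3, 4, 10, 10]
5 → replaces 10 → [1, 3, 4, 5, 10]
Five tails, so the longest non-decreasing subsequence has length 5 (e.g. 3, 3, 4, 19, 20).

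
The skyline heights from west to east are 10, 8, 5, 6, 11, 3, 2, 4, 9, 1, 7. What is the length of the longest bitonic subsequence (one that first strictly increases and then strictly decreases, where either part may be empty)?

inc[i] = longest strictly increasing subsequence ending at i; dec[i] = longest strictly decreasing subsequence starting at i:
i:      1  2  3  4  5  6  7  8  9 10 11
a[i]:  10  8  5  6 11  3  2  4  9  1  7
inc:    1  1  1  2  3  1  1  2  3  1  3
dec:    6  5  4  4  4  3  2  2  2  1  1
Best peak at i=1 (value 10): inc=1, dec=6, length 1+6−1 = 6.

6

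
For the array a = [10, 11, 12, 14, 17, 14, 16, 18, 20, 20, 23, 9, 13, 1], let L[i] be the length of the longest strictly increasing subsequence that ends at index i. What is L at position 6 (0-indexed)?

5

dp[i] = 1 + max{dp[j] : j<i, a[j]<a[i]} (or 1 if no such j):
i:      0  1  2  3  4  5  6  7  8  9 10 11 12 13
a[i]:  10 11 12 14 17 14 16 18 20 20 23  9 13  1
dp:     1  2  3  4  5  4  5  6  7  7  8  1  4  1
At index 6 the value is 5.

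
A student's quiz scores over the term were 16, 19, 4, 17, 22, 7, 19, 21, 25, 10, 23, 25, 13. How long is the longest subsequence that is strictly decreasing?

3

Let dp[i] be the longest strictly decreasing subsequence ending at i:
i:      1  2  3  4  5  6  7  8  9 10 11 12 13
a[i]:  16 19  4 17 22  7 19 21 25 10 23 25 13
dp:     1  1  2  2  1  3  2  2  1  3  2  1  3
Maximum is 3.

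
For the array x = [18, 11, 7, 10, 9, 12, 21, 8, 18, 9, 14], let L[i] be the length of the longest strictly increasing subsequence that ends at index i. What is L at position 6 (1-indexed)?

3

dp[i] = 1 + max{dp[j] : j<i, x[j]<x[i]} (or 1 if no such j):
i:      1  2  3  4  5  6  7  8  9 10 11
x[i]:  18 11  7 10  9 12 21  8 18  9 14
dp:     1  1  1  2  2  3  4  2  4  3  4
At index 6 the value is 3.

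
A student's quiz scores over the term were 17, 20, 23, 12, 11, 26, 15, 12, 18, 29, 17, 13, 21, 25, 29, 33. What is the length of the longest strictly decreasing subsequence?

4

Negate each value so 'decreasing' becomes 'increasing', then run patience tails on the negated sequence:
-17 → extends → [-17]
-20 → replaces -17 → [-20]
-23 → replaces -20 → [-23]
-12 → extends → [-23, -12]
-11 → extends → [-23, -12, -11]
-26 → replaces -23 → [-26, -12, -11]
-15 → replaces -12 → [-26, -15, -11]
-12 → replaces -11 → [-26, -15, -12]
-18 → replaces -15 → [-26, -18, -12]
-29 → replaces -26 → [-29, -18, -12]
-17 → replaces -12 → [-29, -18, -17]
-13 → extends → [-29, -18, -17, -13]
-21 → replaces -18 → [-29, -21, -17, -13]
-25 → replaces -21 → [-29, -25, -17, -13]
-29 → already a tail → [-29, -25, -17, -13]
-33 → replaces -29 → [-33, -25, -17, -13]
Four tails, so the longest strictly decreasing subsequence of the original has length 4.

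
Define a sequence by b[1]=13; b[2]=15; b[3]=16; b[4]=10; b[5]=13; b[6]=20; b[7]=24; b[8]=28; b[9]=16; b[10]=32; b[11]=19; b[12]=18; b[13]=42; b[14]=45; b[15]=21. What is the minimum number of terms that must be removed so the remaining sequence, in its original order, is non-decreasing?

Fewest deletions = n − (longest non-decreasing subsequence).
i:      1  2  3  4  5  6  7  8  9 10 11 12 13 14 15
b[i]:  13 15 16 10 13 20 24 28 16 32 19 18 42 45 21
dp:     1  2  3  1  2  4  5  6  4  7  5  5  8  9  6
max dp = 9, so deletions = 15 − 9 = 6.

6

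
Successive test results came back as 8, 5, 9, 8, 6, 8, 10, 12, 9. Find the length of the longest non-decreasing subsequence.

Track the smallest tail for each achievable length (allowing ties):
8 → extends → [8]
5 → replaces 8 → [5]
9 → extends → [5, 9]
8 → replaces 9 → [5, 8]
6 → replaces 8 → [5, 6]
8 → extends → [5, 6, 8]
10 → extends → [5, 6, 8, 10]
12 → extends → [5, 6, 8, 10, 12]
9 → replaces 10 → [5, 6, 8, 9, 12]
Five tails, so the longest non-decreasing subsequence has length 5 (e.g. 8, 8, 8, 10, 12).

5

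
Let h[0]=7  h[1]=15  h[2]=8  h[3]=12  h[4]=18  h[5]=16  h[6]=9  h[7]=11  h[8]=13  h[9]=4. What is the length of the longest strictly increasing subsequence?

Let dp[i] be the length of the longest such subsequence ending at index i:
i:      0  1  2  3  4  5  6  7  8  9
h[i]:   7 15  8 12 18 16  9 11 13  4
dp:     1  2  2  3  4  4  3  4  5  1
Maximum dp value is 5.

5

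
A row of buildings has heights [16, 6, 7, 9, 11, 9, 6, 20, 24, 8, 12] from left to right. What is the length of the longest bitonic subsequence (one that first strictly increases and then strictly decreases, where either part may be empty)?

7

inc[i] = longest strictly increasing subsequence ending at i; dec[i] = longest strictly decreasing subsequence starting at i:
i:      1  2  3  4  5  6  7  8  9 10 11
a[i]:  16  6  7  9 11  9  6 20 24  8 12
inc:    1  1  2  3  4  3  1  5  6  3  5
dec:    4  1  2  2  3  2  1  2  2  1  1
Best peak at i=9 (value 24): inc=6, dec=2, length 6+2−1 = 7.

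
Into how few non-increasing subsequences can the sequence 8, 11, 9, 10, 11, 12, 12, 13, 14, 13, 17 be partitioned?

8

The minimum number of non-increasing subsequences covering a sequence equals the length of its longest strictly increasing subsequence.
LIS length is 8 (e.g. 8, 9, 10, 11, 12, 13, 14, 17), so 8 piles are needed.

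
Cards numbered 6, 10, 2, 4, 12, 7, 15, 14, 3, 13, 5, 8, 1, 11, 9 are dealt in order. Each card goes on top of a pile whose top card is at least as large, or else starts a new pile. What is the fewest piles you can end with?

5

Place each on the leftmost legal pile:
6 → new pile 1 (tops now [6])
10 → new pile 2 (tops now [6, 10])
2 → pile 1 (tops now [2, 10])
4 → pile 2 (tops now [2, 4])
12 → new pile 3 (tops now [2, 4, 12])
7 → pile 3 (tops now [2, 4, 7])
15 → new pile 4 (tops now [2, 4, 7, 15])
14 → pile 4 (tops now [2, 4, 7, 14])
3 → pile 2 (tops now [2, 3, 7, 14])
13 → pile 4 (tops now [2, 3, 7, 13])
5 → pile 3 (tops now [2, 3, 5, 13])
8 → pile 4 (tops now [2, 3, 5, 8])
1 → pile 1 (tops now [1, 3, 5, 8])
11 → new pile 5 (tops now [1, 3, 5, 8, 11])
9 → pile 5 (tops now [1, 3, 5, 8, 9])
Five piles.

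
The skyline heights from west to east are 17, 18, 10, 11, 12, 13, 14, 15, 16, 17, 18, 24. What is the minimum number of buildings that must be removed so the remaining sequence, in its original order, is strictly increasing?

2

Fewest deletions = n − (longest strictly increasing subsequence).
Patience tails:
17 → extends → [17]
18 → extends → [17, 18]
10 → replaces 17 → [10, 18]
11 → replaces 18 → [10, 11]
12 → extends → [10, 11, 12]
13 → extends → [10, 11, 12, 13]
14 → extends → [10, 11, 12, 13, 14]
15 → extends → [10, 11, 12, 13, 14, 15]
16 → extends → [10, 11, 12, 13, 14, 15, 16]
17 → extends → [10, 11, 12, 13, 14, 15, 16, 17]
18 → extends → [10, 11, 12, 13, 14, 15, 16, 17, 18]
24 → extends → [10, 11, 12, 13, 14, 15, 16, 17, 18, 24]
Longest strictly increasing subsequence has length 10, so deletions = 12 − 10 = 2.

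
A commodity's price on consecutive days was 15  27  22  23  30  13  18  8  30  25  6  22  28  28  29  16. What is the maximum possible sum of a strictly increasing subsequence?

142

Let S[i] be the best sum of a strictly increasing subsequence ending at i:
i:       1   2   3   4   5   6   7   8   9  10  11  12  13  14  15  16
a[i]:   15  27  22  23  30  13  18   8  30  25   6  22  28  28  29  16
S:      15  42  37  60  90  13  33   8  90  85   6  55 113 113 142  31
Maximum is 142 (e.g. 15 + 22 + 23 + 25 + 28 + 29).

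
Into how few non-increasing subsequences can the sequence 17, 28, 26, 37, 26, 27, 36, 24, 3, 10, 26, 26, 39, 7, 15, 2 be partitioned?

5

Place each on the leftmost legal pile:
17 → new pile 1 (tops now [17])
28 → new pile 2 (tops now [17, 28])
26 → pile 2 (tops now [17, 26])
37 → new pile 3 (tops now [17, 26, 37])
26 → pile 2 (tops now [17, 26, 37])
27 → pile 3 (tops now [17, 26, 27])
36 → new pile 4 (tops now [17, 26, 27, 36])
24 → pile 2 (tops now [17, 24, 27, 36])
3 → pile 1 (tops now [3, 24, 27, 36])
10 → pile 2 (tops now [3, 10, 27, 36])
26 → pile 3 (tops now [3, 10, 26, 36])
26 → pile 3 (tops now [3, 10, 26, 36])
39 → new pile 5 (tops now [3, 10, 26, 36, 39])
7 → pile 2 (tops now [3, 7, 26, 36, 39])
15 → pile 3 (tops now [3, 7, 15, 36, 39])
2 → pile 1 (tops now [2, 7, 15, 36, 39])
Five piles.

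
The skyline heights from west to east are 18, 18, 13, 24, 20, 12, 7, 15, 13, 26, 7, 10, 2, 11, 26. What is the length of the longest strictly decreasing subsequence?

6

Let dp[i] be the longest strictly decreasing subsequence ending at i:
i:      1  2  3  4  5  6  7  8  9 10 11 12 13 14 15
a[i]:  18 18 13 24 20 12  7 15 13 26  7 10  2 11 26
dp:     1  1  2  1  2  3  4  3  4  1  5  5  6  5  1
Maximum is 6.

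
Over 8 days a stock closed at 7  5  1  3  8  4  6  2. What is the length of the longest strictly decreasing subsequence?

Let dp[i] be the longest strictly decreasing subsequence ending at i:
i:     1 2 3 4 5 6 7 8
a[i]:  7 5 1 3 8 4 6 2
dp:    1 2 3 3 1 3 2 4
Maximum is 4.

4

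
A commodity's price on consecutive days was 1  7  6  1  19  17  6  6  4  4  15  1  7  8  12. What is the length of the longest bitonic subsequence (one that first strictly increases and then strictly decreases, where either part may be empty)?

inc[i] = longest strictly increasing subsequence ending at i; dec[i] = longest strictly decreasing subsequence starting at i:
i:      1  2  3  4  5  6  7  8  9 10 11 12 13 14 15
a[i]:   1  7  6  1 19 17  6  6  4  4 15  1  7  8 12
inc:    1  2  2  1  3  3  2  2  2  2  3  1  3  4  5
dec:    1  4  3  1  5  4  3  3  2  2  2  1  1  1  1
Best peak at i=5 (value 19): inc=3, dec=5, length 3+5−1 = 7.

7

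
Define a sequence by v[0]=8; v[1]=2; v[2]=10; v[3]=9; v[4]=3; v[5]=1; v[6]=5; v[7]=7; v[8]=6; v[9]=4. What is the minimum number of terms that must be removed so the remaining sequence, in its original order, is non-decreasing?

6

Fewest deletions = n − (longest non-decreasing subsequence).
i:      0  1  2  3  4  5  6  7  8  9
v[i]:   8  2 10  9  3  1  5  7  6  4
dp:     1  1  2  2  2  1  3  4  4  3
max dp = 4, so deletions = 10 − 4 = 6.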